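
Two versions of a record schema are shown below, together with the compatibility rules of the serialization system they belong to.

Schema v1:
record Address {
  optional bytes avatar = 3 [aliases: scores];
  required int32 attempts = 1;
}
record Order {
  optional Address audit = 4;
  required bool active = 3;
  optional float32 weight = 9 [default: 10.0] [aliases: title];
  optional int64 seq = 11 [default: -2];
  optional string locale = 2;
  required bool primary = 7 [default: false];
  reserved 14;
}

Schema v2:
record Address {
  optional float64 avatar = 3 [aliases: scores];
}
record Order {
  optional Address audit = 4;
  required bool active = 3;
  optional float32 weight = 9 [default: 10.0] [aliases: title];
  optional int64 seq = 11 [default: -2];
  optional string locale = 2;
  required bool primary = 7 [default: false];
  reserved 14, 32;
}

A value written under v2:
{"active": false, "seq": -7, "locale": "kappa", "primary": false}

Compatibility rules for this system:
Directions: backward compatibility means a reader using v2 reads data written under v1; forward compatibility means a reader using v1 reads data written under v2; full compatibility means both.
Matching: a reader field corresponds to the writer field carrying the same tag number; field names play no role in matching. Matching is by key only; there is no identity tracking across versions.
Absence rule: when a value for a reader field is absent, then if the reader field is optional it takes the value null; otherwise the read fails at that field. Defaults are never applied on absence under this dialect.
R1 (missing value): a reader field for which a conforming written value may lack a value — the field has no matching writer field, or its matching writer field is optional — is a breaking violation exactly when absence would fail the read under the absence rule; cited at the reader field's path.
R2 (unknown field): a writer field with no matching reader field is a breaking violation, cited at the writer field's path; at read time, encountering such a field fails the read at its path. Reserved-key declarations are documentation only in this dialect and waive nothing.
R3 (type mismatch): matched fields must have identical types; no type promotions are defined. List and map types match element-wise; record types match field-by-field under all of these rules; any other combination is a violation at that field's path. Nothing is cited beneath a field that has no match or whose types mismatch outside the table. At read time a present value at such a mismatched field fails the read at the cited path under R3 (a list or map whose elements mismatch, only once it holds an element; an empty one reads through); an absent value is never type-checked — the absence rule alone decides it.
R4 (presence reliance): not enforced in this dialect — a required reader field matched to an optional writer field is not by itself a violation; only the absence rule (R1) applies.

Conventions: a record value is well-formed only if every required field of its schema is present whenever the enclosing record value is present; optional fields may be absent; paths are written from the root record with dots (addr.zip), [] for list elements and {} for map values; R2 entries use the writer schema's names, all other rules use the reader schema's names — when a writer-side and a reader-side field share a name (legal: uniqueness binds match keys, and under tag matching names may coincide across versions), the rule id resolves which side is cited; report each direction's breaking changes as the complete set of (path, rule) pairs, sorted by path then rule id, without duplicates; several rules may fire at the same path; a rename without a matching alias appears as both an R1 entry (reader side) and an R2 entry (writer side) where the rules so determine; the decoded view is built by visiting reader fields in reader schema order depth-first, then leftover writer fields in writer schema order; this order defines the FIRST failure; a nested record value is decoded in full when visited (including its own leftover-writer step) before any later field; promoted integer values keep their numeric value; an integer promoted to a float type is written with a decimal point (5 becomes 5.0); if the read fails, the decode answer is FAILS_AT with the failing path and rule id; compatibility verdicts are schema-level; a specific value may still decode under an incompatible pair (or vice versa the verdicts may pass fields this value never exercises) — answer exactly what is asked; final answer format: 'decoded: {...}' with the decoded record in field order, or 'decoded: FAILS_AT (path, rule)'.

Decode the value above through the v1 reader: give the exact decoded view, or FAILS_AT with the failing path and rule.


decoded: {"audit": null, "active": false, "weight": null, "seq": -7, "locale": "kappa", "primary": false}

the writer's type comes first in each Order pair
migrating the Order value to v1:
  audit := null (not supplied -> null)
  active := false
  weight := null (not supplied -> null)
  seq := -7
  locale := "kappa"
  primary := false
  => decoded: {"audit": null, "active": false, "weight": null, "seq": -7, "locale": "kappa", "primary": false}
checking off the Order differences that do not matter here:
  field avatar in record Address: type bytes changed to float64 -> shifts the Order verdicts, not this decode
  removed field attempts from record Address -> shifts the Order verdicts, not this decode


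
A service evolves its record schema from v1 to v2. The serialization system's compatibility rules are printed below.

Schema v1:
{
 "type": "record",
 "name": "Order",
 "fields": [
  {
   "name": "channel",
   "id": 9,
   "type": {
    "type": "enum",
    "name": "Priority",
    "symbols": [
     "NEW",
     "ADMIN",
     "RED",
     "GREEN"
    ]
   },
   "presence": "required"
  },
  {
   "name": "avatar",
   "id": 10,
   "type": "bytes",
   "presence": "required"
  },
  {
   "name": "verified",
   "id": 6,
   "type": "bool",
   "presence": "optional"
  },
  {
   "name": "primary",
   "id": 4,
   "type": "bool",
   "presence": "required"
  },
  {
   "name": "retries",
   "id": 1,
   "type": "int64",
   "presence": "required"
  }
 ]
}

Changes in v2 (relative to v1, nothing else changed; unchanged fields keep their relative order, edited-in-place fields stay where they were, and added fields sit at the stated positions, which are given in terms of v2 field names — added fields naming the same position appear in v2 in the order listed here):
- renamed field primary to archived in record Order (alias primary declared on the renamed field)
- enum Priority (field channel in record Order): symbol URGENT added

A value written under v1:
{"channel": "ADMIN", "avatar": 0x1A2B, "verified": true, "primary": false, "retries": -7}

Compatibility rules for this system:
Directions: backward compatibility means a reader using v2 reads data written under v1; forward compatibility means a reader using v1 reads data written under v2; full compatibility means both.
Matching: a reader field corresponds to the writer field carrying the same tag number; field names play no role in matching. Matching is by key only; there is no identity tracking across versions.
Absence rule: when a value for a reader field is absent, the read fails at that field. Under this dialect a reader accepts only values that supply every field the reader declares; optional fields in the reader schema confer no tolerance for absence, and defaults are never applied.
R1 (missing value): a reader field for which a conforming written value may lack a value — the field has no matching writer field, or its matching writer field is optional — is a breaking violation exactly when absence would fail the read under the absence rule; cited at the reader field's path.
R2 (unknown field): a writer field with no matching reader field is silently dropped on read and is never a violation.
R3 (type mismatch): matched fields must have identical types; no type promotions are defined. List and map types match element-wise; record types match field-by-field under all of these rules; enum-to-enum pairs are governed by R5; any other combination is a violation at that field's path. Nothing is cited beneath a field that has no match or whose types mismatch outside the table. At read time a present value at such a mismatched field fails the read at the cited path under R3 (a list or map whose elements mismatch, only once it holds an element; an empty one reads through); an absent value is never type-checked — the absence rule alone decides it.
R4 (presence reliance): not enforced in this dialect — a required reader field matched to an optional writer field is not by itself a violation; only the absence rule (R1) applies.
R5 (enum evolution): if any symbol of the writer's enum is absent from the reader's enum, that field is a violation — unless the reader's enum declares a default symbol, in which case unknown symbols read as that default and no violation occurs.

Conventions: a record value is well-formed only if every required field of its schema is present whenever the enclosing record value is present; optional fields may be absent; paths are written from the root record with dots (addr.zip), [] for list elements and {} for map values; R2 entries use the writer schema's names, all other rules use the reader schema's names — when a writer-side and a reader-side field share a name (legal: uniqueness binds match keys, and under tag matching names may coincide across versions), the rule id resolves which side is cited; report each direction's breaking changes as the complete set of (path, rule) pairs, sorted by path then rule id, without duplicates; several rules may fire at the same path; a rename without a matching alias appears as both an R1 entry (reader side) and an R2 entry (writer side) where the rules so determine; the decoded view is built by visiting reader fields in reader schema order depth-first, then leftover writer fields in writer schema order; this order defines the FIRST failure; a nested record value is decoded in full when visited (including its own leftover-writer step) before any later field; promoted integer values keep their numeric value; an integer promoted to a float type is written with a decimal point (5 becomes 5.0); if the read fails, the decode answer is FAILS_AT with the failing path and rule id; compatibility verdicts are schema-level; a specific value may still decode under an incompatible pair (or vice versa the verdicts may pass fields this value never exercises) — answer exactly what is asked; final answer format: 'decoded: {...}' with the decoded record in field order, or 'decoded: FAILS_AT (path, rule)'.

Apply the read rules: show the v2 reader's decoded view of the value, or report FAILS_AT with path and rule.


decoded: {"channel": "ADMIN", "avatar": 0x1A2B, "verified": true, "archived": false, "retries": -7}

arrows below run writer -> reader for Order
decode walk for Order under reader schema v2:
  channel := "ADMIN"
  avatar := 0x1A2B
  verified := true
  archived := false (from writer primary)
  retries := -7
  => decoded: {"channel": "ADMIN", "avatar": 0x1A2B, "verified": true, "archived": false, "retries": -7}
diffs on Order not affecting the asked answer:
  enum Priority (field channel in record Order): symbol URGENT added -> changes Order's schema-level verdicts only — the decode of this value is the same


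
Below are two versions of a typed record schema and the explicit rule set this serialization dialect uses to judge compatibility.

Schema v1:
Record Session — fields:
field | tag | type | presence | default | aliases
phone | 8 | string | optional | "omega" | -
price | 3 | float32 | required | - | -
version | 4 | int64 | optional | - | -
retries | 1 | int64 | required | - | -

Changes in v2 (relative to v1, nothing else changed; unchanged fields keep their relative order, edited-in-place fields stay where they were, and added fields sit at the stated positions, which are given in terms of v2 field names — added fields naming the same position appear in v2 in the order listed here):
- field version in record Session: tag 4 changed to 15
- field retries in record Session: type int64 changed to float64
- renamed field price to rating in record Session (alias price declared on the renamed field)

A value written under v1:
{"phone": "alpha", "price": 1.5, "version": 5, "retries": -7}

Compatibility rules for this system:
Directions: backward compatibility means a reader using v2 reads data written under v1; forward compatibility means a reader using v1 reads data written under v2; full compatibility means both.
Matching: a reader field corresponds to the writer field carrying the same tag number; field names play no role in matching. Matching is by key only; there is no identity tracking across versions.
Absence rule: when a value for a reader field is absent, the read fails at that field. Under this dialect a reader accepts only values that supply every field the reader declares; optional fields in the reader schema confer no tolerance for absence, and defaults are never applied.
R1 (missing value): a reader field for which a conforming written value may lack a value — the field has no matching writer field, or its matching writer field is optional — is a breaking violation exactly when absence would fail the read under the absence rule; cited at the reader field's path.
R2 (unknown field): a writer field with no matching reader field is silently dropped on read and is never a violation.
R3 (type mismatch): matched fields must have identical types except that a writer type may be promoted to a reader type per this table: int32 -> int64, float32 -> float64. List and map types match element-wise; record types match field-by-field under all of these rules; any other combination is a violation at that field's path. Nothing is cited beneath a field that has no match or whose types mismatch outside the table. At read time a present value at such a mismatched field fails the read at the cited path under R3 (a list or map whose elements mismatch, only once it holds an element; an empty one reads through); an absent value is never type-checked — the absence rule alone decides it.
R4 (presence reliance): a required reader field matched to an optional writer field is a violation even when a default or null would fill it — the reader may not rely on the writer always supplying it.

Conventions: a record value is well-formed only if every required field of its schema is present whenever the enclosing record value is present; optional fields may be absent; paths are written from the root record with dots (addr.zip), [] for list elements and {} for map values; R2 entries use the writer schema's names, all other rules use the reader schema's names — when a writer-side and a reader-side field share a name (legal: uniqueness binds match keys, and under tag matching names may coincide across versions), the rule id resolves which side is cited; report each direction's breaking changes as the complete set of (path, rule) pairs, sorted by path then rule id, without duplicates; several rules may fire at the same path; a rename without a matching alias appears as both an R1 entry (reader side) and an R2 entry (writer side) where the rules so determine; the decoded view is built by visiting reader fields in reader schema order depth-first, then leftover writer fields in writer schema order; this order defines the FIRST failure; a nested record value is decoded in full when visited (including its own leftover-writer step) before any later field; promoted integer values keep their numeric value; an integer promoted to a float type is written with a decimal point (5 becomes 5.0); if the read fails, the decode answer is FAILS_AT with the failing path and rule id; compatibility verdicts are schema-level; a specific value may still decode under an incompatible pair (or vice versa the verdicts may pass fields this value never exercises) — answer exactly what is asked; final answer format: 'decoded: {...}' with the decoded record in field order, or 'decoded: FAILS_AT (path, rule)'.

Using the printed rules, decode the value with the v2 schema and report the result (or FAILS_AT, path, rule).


the writer's type comes first in each Session pair
decoding the Session value with the v2 reader:
  phone := "alpha"
  rating := 1.5 (from writer price)
  read fails at version under R1 (no fill)
  => FAILS_AT (version, R1)
the rest of the Session diff is inert for this question:
  field retries in record Session: type int64 changed to float64 -> shifts the Session verdicts, not this decode
  renamed field price to rating in record Session (alias price declared on the renamed field) -> triggers nothing under the printed rules; the Session answer is the same either way

decoded: FAILS_AT (version, R1)


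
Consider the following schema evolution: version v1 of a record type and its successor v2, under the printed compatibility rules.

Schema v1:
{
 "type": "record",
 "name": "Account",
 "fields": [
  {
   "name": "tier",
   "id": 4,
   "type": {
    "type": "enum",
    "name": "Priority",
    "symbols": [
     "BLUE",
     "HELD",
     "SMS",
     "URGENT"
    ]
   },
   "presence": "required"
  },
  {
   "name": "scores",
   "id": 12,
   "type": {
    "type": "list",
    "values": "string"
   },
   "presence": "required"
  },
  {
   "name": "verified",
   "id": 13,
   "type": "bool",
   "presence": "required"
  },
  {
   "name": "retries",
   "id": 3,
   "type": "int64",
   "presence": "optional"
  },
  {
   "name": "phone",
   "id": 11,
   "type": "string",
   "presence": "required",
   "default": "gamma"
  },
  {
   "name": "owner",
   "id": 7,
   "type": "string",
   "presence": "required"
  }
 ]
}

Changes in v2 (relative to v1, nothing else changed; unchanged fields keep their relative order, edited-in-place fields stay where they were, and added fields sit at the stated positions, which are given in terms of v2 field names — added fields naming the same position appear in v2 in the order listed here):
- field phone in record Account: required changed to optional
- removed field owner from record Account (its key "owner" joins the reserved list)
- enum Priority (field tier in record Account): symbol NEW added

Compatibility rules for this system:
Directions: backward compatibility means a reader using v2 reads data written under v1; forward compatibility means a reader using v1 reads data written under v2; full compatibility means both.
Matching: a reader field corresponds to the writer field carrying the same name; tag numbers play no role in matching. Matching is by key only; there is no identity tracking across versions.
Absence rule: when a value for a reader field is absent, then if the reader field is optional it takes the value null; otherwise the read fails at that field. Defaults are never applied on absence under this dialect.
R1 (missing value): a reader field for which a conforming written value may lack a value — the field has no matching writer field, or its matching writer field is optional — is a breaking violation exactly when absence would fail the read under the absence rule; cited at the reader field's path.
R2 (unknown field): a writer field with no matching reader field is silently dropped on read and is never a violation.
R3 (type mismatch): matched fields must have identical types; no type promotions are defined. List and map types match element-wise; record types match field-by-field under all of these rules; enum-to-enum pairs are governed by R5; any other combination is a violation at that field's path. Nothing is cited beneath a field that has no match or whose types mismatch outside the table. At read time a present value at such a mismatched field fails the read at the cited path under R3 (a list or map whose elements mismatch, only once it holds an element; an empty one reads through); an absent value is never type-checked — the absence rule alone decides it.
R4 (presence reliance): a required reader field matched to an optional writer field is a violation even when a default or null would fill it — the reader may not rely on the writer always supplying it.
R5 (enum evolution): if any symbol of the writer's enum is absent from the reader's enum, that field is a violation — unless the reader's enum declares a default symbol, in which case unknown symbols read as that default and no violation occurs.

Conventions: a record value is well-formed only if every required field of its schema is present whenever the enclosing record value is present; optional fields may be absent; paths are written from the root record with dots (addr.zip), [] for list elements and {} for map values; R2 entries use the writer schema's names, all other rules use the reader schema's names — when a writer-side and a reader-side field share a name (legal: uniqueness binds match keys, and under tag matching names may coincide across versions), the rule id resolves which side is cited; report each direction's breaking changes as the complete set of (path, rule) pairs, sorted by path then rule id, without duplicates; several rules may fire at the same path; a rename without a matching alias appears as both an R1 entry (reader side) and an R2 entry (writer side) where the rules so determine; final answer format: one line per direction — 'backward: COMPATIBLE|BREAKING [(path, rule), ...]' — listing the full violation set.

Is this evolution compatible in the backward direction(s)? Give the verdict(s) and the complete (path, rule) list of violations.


in Account below, arrows point writer -> reader
backward for Account (reader v2, writer v1):
  tier: Priority -> Priority, writer required; from tier
  scores: list<string> -> list<string>, writer required; from scores
  verified: bool -> bool, writer required; from verified
  retries: int64 -> int64, writer optional; from retries
  phone: string -> string, writer required; from phone
  owner (writer side), unknown to reader
  nothing fires on Account: backward is COMPATIBLE
diffs on Account not affecting the asked answer:
  field phone in record Account: required changed to optional -> matters only for Account's forward compatibility — outside the asked direction
  removed field owner from record Account (its key "owner" joins the reserved list) -> matters only for Account's forward compatibility — outside the asked direction
  enum Priority (field tier in record Account): symbol NEW added -> matters only for Account's forward compatibility — outside the asked direction

backward: COMPATIBLE []


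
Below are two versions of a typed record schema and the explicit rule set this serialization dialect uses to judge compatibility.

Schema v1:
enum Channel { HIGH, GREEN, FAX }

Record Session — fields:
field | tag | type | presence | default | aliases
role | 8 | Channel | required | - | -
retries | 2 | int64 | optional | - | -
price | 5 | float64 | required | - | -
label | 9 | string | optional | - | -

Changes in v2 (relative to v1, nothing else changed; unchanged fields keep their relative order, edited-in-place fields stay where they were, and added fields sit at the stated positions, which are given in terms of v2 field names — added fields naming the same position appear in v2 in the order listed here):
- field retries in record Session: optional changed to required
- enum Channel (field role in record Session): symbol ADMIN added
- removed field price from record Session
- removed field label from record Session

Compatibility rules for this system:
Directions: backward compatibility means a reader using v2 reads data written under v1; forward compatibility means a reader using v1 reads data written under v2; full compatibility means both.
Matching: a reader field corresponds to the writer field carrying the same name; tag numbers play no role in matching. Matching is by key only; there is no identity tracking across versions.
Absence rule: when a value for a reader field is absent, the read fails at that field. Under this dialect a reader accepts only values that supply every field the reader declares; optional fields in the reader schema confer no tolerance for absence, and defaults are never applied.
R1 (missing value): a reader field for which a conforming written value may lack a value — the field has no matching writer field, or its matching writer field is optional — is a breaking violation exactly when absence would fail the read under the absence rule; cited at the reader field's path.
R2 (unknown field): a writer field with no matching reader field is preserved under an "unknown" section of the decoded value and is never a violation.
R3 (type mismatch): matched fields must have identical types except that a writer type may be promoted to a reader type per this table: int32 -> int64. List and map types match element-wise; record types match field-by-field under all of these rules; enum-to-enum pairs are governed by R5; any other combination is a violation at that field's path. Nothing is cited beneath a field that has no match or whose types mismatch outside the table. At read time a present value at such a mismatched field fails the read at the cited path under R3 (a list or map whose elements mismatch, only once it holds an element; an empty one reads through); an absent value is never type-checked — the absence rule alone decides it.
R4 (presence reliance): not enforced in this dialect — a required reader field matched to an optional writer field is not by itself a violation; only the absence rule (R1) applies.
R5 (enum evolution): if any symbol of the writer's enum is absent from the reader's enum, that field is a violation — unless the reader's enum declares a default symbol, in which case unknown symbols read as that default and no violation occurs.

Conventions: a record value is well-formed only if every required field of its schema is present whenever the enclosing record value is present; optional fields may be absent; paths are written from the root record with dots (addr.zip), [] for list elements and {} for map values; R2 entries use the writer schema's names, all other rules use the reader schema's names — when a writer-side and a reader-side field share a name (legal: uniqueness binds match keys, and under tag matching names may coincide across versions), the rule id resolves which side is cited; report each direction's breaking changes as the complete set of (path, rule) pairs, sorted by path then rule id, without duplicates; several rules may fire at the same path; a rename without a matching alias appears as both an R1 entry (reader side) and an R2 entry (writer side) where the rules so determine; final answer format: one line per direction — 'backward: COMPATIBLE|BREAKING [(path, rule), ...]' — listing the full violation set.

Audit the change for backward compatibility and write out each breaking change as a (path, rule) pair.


backward: BREAKING [(retries, R1)]

arrows below run writer -> reader for Session
checking backward for Session: reader v2 against writer v1:
  role: paired with writer role (Channel -> Channel; writer required)
  retries: paired with writer retries (int64 -> int64; writer optional)
  price (writer side), unknown to reader
  label (writer side), unknown to reader
  breaking: (retries, R1)
  => backward: BREAKING (1)
diffs on Session not affecting the asked answer:
  field retries in record Session: optional changed to required -> affects forward compatibility only, which is not asked
  enum Channel (field role in record Session): symbol ADMIN added -> affects forward compatibility only, which is not asked
  removed field price from record Session -> affects forward compatibility only, which is not asked


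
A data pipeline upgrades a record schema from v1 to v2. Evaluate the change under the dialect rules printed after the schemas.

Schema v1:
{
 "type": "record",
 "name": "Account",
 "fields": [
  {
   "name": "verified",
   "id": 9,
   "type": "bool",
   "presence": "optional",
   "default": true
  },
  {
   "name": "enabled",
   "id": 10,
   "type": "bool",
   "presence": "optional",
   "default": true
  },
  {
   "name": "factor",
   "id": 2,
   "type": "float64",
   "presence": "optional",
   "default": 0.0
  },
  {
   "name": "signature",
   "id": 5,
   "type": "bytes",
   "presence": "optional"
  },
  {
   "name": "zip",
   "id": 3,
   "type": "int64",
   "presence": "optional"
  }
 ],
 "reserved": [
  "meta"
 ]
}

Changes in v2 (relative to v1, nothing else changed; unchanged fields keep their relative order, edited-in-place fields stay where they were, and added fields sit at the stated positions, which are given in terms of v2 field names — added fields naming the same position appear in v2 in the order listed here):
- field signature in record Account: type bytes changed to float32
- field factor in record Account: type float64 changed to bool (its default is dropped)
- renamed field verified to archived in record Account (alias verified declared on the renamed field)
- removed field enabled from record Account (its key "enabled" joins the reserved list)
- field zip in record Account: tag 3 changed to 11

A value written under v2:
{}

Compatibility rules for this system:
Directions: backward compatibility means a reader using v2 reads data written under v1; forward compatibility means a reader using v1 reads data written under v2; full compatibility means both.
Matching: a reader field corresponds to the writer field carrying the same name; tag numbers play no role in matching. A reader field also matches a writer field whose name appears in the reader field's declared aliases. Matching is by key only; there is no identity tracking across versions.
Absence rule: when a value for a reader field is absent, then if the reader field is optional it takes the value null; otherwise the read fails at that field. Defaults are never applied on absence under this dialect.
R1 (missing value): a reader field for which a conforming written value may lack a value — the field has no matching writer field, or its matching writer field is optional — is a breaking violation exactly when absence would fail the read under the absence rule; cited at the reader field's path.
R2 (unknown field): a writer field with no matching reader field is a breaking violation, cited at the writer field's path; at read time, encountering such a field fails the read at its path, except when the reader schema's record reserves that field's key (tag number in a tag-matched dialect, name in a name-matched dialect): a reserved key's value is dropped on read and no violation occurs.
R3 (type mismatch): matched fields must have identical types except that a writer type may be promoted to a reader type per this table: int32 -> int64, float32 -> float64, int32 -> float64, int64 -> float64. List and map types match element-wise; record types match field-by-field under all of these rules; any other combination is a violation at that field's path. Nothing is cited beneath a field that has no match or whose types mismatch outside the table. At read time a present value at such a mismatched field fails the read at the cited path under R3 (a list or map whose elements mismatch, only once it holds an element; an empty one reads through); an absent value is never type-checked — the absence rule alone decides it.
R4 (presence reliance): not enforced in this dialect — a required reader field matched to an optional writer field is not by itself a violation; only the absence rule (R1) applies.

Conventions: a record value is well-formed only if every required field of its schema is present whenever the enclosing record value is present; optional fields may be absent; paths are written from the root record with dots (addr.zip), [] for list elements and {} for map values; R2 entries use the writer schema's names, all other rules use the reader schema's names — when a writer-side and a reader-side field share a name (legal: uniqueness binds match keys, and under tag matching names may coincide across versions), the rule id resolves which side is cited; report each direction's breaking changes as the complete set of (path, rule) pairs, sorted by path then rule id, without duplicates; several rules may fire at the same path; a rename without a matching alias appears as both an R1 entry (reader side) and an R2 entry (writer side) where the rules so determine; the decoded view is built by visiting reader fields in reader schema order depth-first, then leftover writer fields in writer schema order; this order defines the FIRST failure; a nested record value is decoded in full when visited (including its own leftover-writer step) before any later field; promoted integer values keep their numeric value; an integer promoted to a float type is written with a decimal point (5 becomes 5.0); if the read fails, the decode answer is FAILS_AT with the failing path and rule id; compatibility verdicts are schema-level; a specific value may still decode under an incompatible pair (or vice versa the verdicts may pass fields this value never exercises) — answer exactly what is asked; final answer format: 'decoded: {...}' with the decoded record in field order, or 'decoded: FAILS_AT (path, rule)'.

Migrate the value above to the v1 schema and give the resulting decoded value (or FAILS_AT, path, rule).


the writer's type comes first in each Account pair
decoding the Account value with the v1 reader:
  verified := null (absent, optional -> null)
  enabled := null (absent, optional -> null)
  factor := null (absent, optional -> null)
  signature := null (absent, optional -> null)
  zip := null (absent, optional -> null)
  => decoded: {"verified": null, "enabled": null, "factor": null, "signature": null, "zip": null}
ruling out the remaining Account differences:
  field signature in record Account: type bytes changed to float32 -> changes Account's schema-level verdicts only — the decode of this value is the same
  field factor in record Account: type float64 changed to bool (its default is dropped) -> changes Account's schema-level verdicts only — the decode of this value is the same
  renamed field verified to archived in record Account (alias verified declared on the renamed field) -> changes Account's schema-level verdicts only — the decode of this value is the same
  removed field enabled from record Account (its key "enabled" joins the reserved list) -> no rule fires on it and the decoded Account view is identical with or without it
  field zip in record Account: tag 3 changed to 11 -> no rule fires on it and the decoded Account view is identical with or without it

decoded: {"verified": null, "enabled": null, "factor": null, "signature": null, "zip": null}


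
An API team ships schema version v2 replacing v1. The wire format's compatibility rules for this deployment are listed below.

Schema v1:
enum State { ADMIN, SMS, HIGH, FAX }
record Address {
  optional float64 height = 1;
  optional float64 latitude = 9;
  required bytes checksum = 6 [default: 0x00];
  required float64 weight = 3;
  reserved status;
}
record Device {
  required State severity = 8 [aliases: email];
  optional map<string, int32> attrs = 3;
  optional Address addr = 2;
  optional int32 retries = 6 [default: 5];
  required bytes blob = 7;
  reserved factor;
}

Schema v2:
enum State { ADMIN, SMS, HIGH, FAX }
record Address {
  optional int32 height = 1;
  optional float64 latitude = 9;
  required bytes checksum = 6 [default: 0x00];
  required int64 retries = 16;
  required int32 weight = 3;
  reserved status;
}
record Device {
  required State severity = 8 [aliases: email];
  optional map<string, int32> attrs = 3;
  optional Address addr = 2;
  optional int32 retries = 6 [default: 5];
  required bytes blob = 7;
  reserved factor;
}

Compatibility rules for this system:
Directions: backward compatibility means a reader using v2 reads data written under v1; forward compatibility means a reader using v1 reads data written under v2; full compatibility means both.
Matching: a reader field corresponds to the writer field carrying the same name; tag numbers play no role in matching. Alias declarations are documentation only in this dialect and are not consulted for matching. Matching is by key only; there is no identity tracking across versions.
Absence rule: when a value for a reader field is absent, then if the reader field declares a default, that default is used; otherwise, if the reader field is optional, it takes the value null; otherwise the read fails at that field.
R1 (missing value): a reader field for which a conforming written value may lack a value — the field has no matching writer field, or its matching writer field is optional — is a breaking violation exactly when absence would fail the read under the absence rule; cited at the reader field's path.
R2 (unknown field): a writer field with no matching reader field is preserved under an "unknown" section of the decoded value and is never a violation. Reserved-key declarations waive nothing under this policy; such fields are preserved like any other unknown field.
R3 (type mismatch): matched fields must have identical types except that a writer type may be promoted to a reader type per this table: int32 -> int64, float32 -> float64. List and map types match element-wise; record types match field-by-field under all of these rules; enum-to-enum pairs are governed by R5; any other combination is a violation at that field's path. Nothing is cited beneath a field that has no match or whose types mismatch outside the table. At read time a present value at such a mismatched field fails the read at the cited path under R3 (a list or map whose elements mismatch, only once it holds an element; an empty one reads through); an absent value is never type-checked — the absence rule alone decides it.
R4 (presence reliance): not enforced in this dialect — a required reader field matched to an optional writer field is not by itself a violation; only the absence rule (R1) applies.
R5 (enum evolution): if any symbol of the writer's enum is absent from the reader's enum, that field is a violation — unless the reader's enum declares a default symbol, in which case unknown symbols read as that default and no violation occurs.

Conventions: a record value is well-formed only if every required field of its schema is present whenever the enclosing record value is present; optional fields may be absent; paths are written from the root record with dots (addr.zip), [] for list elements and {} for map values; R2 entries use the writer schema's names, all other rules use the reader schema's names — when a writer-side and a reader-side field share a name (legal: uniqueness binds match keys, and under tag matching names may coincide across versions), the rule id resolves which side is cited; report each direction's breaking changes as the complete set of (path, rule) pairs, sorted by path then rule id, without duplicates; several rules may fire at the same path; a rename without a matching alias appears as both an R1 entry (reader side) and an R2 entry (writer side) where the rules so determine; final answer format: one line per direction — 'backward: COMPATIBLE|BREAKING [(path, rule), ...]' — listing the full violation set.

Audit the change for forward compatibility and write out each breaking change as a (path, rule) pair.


each type pair in Device: writer, then reader
checking forward for Device: reader v1 against writer v2:
  severity <- severity (State -> State, writer required)
  attrs <- attrs (map<string, int32> -> map<string, int32>, writer optional)
  addr <- addr (Address -> Address, writer optional)
  retries <- retries (int32 -> int32, writer optional)
  blob <- blob (bytes -> bytes, writer required)
  addr.height <- addr.height (int32 -> float64, writer optional)
  addr.latitude <- addr.latitude (float64 -> float64, writer optional)
  addr.checksum <- addr.checksum (bytes -> bytes, writer required)
  addr.weight <- addr.weight (int32 -> float64, writer required)
  addr.retries (writer side), unknown to reader
  rule R3 violated at addr.height
  rule R3 violated at addr.weight
  => 2 violation(s): forward is BREAKING for Device
remaining Device differences; none change what is asked:
  added field retries to record Address: required int64, tag 16 (in v2 it sits immediately before weight) -> matters only for Device's backward compatibility — outside the asked direction

forward: BREAKING [(addr.height, R3), (addr.weight, R3)]


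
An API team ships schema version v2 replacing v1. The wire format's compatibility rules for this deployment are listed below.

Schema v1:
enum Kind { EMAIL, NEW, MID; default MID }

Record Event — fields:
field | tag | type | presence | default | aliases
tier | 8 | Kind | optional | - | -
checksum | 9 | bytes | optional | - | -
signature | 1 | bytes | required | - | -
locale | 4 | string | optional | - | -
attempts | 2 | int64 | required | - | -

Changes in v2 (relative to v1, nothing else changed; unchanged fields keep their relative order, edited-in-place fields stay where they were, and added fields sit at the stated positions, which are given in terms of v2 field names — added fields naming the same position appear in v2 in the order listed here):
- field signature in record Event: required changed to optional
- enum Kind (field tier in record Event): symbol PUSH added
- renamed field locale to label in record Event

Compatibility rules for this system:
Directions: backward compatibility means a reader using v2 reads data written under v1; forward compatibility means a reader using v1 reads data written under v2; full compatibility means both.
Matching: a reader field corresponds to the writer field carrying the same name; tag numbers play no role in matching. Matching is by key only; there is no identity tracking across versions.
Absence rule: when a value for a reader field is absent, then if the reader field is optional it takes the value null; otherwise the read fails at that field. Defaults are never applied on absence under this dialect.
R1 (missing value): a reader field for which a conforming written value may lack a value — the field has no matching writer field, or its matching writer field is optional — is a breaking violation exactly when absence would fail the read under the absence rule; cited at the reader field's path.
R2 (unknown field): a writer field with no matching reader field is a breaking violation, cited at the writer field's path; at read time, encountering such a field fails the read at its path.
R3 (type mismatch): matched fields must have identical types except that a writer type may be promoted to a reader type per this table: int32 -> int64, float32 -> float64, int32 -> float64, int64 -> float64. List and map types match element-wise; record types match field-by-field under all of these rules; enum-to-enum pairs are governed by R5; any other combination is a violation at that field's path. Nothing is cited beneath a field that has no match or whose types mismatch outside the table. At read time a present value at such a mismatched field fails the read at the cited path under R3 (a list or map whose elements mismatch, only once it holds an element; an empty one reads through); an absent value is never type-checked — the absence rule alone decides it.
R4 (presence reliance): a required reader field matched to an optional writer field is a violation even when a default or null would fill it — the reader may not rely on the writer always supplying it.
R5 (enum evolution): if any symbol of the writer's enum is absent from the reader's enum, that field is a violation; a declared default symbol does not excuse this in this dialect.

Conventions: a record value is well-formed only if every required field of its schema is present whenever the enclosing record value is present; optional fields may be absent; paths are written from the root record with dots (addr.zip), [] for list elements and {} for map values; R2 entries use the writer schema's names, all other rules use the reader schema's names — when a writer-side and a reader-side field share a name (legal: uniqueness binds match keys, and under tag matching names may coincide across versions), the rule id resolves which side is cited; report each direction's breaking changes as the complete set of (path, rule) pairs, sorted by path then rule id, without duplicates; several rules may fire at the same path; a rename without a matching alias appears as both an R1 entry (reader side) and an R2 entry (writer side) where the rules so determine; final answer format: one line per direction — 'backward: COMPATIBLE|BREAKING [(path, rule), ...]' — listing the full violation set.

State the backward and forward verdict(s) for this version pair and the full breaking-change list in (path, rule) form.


in Event below, arrows point writer -> reader
backward for Event (reader v2, writer v1):
  tier: paired with writer tier (Kind -> Kind; writer optional)
  checksum: paired with writer checksum (bytes -> bytes; writer optional)
  signature: paired with writer signature (bytes -> bytes; writer required)
  label: no writer-side match
  attempts: paired with writer attempts (int64 -> int64; writer required)
  locale (writer side), unknown to reader
  breaking: (locale, R2)
  backward on Event therefore BREAKING (1)
forward for Event (reader v1, writer v2):
  tier: paired with writer tier (Kind -> Kind; writer optional)
  checksum: paired with writer checksum (bytes -> bytes; writer optional)
  signature: paired with writer signature (bytes -> bytes; writer optional)
  locale: no writer-side match
  attempts: paired with writer attempts (int64 -> int64; writer required)
  label (writer side), unknown to reader
  breaking: (label, R2)
  breaking: (signature, R1)
  breaking: (signature, R4)
  breaking: (tier, R5)
  forward on Event therefore BREAKING (4)

backward: BREAKING [(locale, R2)]; forward: BREAKING [(label, R2), (signature, R1), (signature, R4), (tier, R5)]
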